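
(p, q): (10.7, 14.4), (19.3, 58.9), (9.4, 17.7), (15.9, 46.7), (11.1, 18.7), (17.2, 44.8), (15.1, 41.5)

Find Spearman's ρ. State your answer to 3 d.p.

0.929

Rank p: 2, 7, 1, 5, 3, 6, 4
Rank q: 1, 7, 2, 6, 3, 5, 4
d = rank(p) − rank(q): 1, 0, -1, -1, 0, 1, 0; Σd² = 4
ρ = 1 − 6Σd² / [n(n²−1)] = 1 − 6×4 / (7×48) = 1 − 24/336 ≈ 0.929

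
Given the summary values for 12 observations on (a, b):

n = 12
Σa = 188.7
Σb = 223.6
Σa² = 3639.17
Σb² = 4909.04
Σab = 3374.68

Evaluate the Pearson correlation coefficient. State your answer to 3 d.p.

r = (nΣab − ΣaΣb) / √[(nΣa² − (Σa)²)(nΣb² − (Σb)²)]
Numerator: 12×3374.68 − 188.7×223.6 = -1697.16
Denominator: √[(43670.04 − 35607.69)(58908.48 − 49996.96)] = √[8062.35 × 8911.52] = 8476.3078
r = -1697.16 / 8476.3078 ≈ -0.200

-0.200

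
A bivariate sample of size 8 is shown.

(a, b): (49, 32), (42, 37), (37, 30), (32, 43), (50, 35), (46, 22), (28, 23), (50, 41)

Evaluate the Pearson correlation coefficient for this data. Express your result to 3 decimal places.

n = 8, Σa = 334, Σb = 263, Σa² = 14458, Σb² = 9061, Σab = 11064
nΣab − ΣaΣb = 88512 − 87842 = 670
nΣa² − (Σa)² = 115664 − 111556 = 4108; nΣb² − (Σb)² = 72488 − 69169 = 3319
r = 670 / √(4108 × 3319) = 670 / 3692.4859 ≈ 0.181

0.181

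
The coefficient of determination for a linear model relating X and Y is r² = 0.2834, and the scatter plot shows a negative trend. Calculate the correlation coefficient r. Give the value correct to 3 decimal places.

-0.532

|r| = √0.2834 = 0.532
The association is negative, so r = −0.532.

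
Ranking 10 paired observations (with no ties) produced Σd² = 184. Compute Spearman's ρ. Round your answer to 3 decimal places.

ρ = 1 − 6Σd² / [n(n²−1)] = 1 − 6×184 / (10×99)
  = 1 − 1104/990 = 1 − 1.1152 ≈ -0.115

-0.115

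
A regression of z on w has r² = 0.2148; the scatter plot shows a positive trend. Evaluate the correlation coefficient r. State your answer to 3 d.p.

|r| = √0.2148 = 0.463
The association is positive, so r = 0.463.

0.463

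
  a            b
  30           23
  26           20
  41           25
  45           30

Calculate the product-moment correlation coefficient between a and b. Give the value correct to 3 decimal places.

0.938

n = 4, Σa = 142, Σb = 98, Σa² = 5282, Σb² = 2454, Σab = 3585
nΣab − ΣaΣb = 14340 − 13916 = 424
nΣa² − (Σa)² = 21128 − 20164 = 964; nΣb² − (Σb)² = 9816 − 9604 = 212
r = 424 / √(964 × 212) = 424 / 452.0708 ≈ 0.938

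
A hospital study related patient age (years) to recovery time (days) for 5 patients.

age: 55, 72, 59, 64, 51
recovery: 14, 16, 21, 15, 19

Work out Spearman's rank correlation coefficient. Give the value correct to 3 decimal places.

Rank age: 2, 5, 3, 4, 1
Rank recovery: 1, 3, 5, 2, 4
d = rank(age) − rank(recovery): 1, 2, -2, 2, -3; Σd² = 22
ρ = 1 − 6Σd² / [n(n²−1)] = 1 − 6×22 / (5×24) = 1 − 132/120 ≈ -0.100

-0.100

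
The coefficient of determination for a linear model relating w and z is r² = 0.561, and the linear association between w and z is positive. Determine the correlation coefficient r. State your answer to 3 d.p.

0.749

|r| = √0.561 = 0.749
The association is positive, so r = 0.749.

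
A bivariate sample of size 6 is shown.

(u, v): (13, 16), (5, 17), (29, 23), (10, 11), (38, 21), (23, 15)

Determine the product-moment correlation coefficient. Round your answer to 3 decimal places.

0.693

n = 6, Σu = 118, Σv = 103, Σu² = 3108, Σv² = 1861, Σuv = 2213
nΣuv − ΣuΣv = 13278 − 12154 = 1124
nΣu² − (Σu)² = 18648 − 13924 = 4724; nΣv² − (Σv)² = 11166 − 10609 = 557
r = 1124 / √(4724 × 557) = 1124 / 1622.1184 ≈ 0.693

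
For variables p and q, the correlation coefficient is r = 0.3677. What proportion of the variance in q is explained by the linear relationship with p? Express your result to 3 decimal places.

0.135

r² = (0.3677)² = 0.135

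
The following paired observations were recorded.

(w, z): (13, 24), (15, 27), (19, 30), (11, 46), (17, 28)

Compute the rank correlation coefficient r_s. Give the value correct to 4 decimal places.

Rank w: 2, 3, 5, 1, 4
Rank z: 1, 2, 4, 5, 3
d = rank(w) − rank(z): 1, 1, 1, -4, 1; Σd² = 20
ρ = 1 − 6Σd² / [n(n²−1)] = 1 − 6×20 / (5×24) = 1 − 120/120 ≈ 0.0000

0.0000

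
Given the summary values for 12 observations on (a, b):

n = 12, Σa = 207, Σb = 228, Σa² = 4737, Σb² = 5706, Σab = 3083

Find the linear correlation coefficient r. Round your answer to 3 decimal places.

-0.671

r = (nΣab − ΣaΣb) / √[(nΣa² − (Σa)²)(nΣb² − (Σb)²)]
Numerator: 12×3083 − 207×228 = -10200
Denominator: √[(56844 − 42849)(68472 − 51984)] = √[13995 × 16488] = 15190.4430
r = -10200 / 15190.4430 ≈ -0.671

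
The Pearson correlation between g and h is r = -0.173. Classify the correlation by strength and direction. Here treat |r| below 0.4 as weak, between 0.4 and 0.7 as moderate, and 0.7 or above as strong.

weak negative

r = -0.173 < 0 so the relationship is negative.
|r| = 0.173, which falls in the weak range.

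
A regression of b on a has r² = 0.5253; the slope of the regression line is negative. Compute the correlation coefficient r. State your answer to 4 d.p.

-0.7248

|r| = √0.5253 = 0.7248
The association is negative, so r = −0.7248.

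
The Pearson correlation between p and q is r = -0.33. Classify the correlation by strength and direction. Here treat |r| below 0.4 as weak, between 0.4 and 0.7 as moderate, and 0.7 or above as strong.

r = -0.33 < 0 so the relationship is negative.
|r| = 0.33, which falls in the weak range.

weak negative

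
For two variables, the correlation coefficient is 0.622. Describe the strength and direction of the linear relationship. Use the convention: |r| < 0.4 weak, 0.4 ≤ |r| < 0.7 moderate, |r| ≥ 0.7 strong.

r = 0.622 > 0 so the relationship is positive.
|r| = 0.622, which falls in the moderate range.

moderate positive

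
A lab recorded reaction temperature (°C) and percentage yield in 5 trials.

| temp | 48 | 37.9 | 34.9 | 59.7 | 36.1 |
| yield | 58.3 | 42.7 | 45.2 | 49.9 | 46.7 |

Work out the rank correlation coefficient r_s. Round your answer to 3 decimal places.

Rank temp: 4, 3, 1, 5, 2
Rank yield: 5, 1, 2, 4, 3
d = rank(temp) − rank(yield): -1, 2, -1, 1, -1; Σd² = 8
ρ = 1 − 6Σd² / [n(n²−1)] = 1 − 6×8 / (5×24) = 1 − 48/120 ≈ 0.600

0.600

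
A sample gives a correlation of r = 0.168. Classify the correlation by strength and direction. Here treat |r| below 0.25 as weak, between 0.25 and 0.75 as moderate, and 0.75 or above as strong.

weak positive

r = 0.168 > 0 so the relationship is positive.
|r| = 0.168, which falls in the weak range.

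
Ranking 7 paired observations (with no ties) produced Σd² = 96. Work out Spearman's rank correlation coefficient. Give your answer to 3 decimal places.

ρ = 1 − 6Σd² / [n(n²−1)] = 1 − 6×96 / (7×48)
  = 1 − 576/336 = 1 − 1.7143 ≈ -0.714

-0.714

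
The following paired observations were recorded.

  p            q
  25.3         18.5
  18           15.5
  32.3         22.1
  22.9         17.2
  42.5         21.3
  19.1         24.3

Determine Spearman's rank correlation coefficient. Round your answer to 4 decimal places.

0.3714

Rank p: 4, 1, 5, 3, 6, 2
Rank q: 3, 1, 5, 2, 4, 6
d = rank(p) − rank(q): 1, 0, 0, 1, 2, -4; Σd² = 22
ρ = 1 − 6Σd² / [n(n²−1)] = 1 − 6×22 / (6×35) = 1 − 132/210 ≈ 0.3714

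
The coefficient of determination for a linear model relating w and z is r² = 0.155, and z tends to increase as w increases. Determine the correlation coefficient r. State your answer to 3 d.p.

|r| = √0.155 = 0.394
The association is positive, so r = 0.394.

0.394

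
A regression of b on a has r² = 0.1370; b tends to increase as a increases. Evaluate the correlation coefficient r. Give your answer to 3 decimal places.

0.370

|r| = √0.1370 = 0.370
The association is positive, so r = 0.370.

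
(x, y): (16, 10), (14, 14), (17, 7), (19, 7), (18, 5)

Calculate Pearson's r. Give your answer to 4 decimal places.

n = 5, Σx = 84, Σy = 43, Σx² = 1426, Σy² = 419, Σxy = 698
nΣxy − ΣxΣy = 3490 − 3612 = -122
nΣx² − (Σx)² = 7130 − 7056 = 74; nΣy² − (Σy)² = 2095 − 1849 = 246
r = -122 / √(74 × 246) = -122 / 134.9222 ≈ -0.9042

-0.9042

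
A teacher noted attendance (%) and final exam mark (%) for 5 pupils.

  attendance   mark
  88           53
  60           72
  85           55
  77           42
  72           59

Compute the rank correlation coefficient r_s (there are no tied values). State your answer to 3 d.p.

Rank attendance: 5, 1, 4, 3, 2
Rank mark: 2, 5, 3, 1, 4
d = rank(attendance) − rank(mark): 3, -4, 1, 2, -2; Σd² = 34
ρ = 1 − 6Σd² / [n(n²−1)] = 1 − 6×34 / (5×24) = 1 − 204/120 ≈ -0.700

-0.700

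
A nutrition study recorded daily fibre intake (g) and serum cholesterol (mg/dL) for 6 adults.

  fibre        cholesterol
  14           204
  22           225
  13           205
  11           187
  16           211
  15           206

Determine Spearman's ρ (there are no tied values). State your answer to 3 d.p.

Rank fibre: 3, 6, 2, 1, 5, 4
Rank cholesterol: 2, 6, 3, 1, 5, 4
d = rank(fibre) − rank(cholesterol): 1, 0, -1, 0, 0, 0; Σd² = 2
ρ = 1 − 6Σd² / [n(n²−1)] = 1 − 6×2 / (6×35) = 1 − 12/210 ≈ 0.943

0.943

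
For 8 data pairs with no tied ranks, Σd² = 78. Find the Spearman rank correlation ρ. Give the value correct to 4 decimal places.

0.0714

ρ = 1 − 6Σd² / [n(n²−1)] = 1 − 6×78 / (8×63)
  = 1 − 468/504 = 1 − 0.92857 ≈ 0.0714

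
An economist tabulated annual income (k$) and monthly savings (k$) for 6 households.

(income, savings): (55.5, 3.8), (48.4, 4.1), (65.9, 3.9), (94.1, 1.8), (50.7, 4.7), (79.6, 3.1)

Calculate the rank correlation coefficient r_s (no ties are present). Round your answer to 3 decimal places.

Rank income: 3, 1, 4, 6, 2, 5
Rank savings: 3, 5, 4, 1, 6, 2
d = rank(income) − rank(savings): 0, -4, 0, 5, -4, 3; Σd² = 66
ρ = 1 − 6Σd² / [n(n²−1)] = 1 − 6×66 / (6×35) = 1 − 396/210 ≈ -0.886

-0.886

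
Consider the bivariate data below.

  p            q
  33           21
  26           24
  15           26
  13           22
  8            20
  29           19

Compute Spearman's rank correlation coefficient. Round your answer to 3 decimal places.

Rank p: 6, 4, 3, 2, 1, 5
Rank q: 3, 5, 6, 4, 2, 1
d = rank(p) − rank(q): 3, -1, -3, -2, -1, 4; Σd² = 40
ρ = 1 − 6Σd² / [n(n²−1)] = 1 − 6×40 / (6×35) = 1 − 240/210 ≈ -0.143

-0.143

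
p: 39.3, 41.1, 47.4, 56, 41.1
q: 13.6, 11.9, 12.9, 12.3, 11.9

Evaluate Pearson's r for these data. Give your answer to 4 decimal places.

-0.1408

n = 5, Σp = 224.9, Σq = 62.6, Σp² = 10305.67, Σq² = 785.88, Σpq = 2812.92
nΣpq − ΣpΣq = 14064.6 − 14078.74 = -14.14
nΣp² − (Σp)² = 51528.35 − 50580.01 = 948.34; nΣq² − (Σq)² = 3929.4 − 3918.76 = 10.64
r = -14.14 / √(948.34 × 10.64) = -14.14 / 100.4507 ≈ -0.1408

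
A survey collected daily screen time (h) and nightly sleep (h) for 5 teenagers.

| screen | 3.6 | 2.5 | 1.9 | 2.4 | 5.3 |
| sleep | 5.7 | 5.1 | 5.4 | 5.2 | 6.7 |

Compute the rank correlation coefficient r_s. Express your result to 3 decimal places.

0.600

Rank screen: 4, 3, 1, 2, 5
Rank sleep: 4, 1, 3, 2, 5
d = rank(screen) − rank(sleep): 0, 2, -2, 0, 0; Σd² = 8
ρ = 1 − 6Σd² / [n(n²−1)] = 1 − 6×8 / (5×24) = 1 − 48/120 ≈ 0.600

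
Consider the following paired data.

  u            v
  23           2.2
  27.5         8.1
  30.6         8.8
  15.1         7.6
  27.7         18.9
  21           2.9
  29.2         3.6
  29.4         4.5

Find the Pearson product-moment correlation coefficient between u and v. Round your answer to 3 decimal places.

n = 8, Σu = 203.5, Σv = 56.6, Σu² = 5374.91, Σv² = 604.48, Σuv = 1479.24
nΣuv − ΣuΣv = 11833.92 − 11518.1 = 315.82
nΣu² − (Σu)² = 42999.28 − 41412.25 = 1587.03; nΣv² − (Σv)² = 4835.84 − 3203.56 = 1632.28
r = 315.82 / √(1587.03 × 1632.28) = 315.82 / 1609.4960 ≈ 0.196

0.196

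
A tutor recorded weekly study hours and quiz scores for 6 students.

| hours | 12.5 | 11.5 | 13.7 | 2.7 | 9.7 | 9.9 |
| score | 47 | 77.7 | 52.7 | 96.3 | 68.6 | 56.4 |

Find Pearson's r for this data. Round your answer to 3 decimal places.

-0.840

n = 6, Σx = 60, Σy = 398.7, Σx² = 675.58, Σy² = 28184.19, Σxy = 3686.83
nΣxy − ΣxΣy = 22120.98 − 23922 = -1801.02
nΣx² − (Σx)² = 4053.48 − 3600 = 453.48; nΣy² − (Σy)² = 169105.14 − 158961.69 = 10143.45
r = -1801.02 / √(453.48 × 10143.45) = -1801.02 / 2144.7265 ≈ -0.840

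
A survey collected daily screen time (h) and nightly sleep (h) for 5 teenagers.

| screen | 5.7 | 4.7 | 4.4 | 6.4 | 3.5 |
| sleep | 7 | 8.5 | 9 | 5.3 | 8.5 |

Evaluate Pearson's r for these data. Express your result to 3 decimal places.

-0.885

n = 5, Σx = 24.7, Σy = 38.3, Σx² = 127.15, Σy² = 302.59, Σxy = 183.12
nΣxy − ΣxΣy = 915.6 − 946.01 = -30.41
nΣx² − (Σx)² = 635.75 − 610.09 = 25.66; nΣy² − (Σy)² = 1512.95 − 1466.89 = 46.06
r = -30.41 / √(25.66 × 46.06) = -30.41 / 34.3788 ≈ -0.885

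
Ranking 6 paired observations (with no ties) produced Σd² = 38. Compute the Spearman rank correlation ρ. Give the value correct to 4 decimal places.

-0.0857

ρ = 1 − 6Σd² / [n(n²−1)] = 1 − 6×38 / (6×35)
  = 1 − 228/210 = 1 − 1.08571 ≈ -0.0857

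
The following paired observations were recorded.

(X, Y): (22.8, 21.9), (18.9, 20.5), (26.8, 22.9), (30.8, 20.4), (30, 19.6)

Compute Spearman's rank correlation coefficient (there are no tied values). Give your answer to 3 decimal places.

Rank X: 2, 1, 3, 5, 4
Rank Y: 4, 3, 5, 2, 1
d = rank(X) − rank(Y): -2, -2, -2, 3, 3; Σd² = 30
ρ = 1 − 6Σd² / [n(n²−1)] = 1 − 6×30 / (5×24) = 1 − 180/120 ≈ -0.500

-0.500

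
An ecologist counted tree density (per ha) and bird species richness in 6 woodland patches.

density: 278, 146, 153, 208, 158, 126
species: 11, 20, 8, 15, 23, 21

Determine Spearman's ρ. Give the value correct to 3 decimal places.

Rank density: 6, 2, 3, 5, 4, 1
Rank species: 2, 4, 1, 3, 6, 5
d = rank(density) − rank(species): 4, -2, 2, 2, -2, -4; Σd² = 48
ρ = 1 − 6Σd² / [n(n²−1)] = 1 − 6×48 / (6×35) = 1 − 288/210 ≈ -0.371

-0.371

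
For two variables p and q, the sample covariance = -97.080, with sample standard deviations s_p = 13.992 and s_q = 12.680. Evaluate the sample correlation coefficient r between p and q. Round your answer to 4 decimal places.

-0.5472

r = Cov(p,q) / (s_p · s_q) = -97.080 / (13.992 × 12.680)
  = -97.080 / 177.4186 ≈ -0.5472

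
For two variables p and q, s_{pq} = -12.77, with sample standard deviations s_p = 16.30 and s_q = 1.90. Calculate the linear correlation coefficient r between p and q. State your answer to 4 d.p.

r = Cov(p,q) / (s_p · s_q) = -12.77 / (16.30 × 1.90)
  = -12.77 / 30.9700 ≈ -0.4123

-0.4123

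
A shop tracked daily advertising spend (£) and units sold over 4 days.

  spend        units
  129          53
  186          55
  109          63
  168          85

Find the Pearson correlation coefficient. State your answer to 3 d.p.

0.210

n = 4, Σx = 592, Σy = 256, Σx² = 91342, Σy² = 17028, Σxy = 38214
nΣxy − ΣxΣy = 152856 − 151552 = 1304
nΣx² − (Σx)² = 365368 − 350464 = 14904; nΣy² − (Σy)² = 68112 − 65536 = 2576
r = 1304 / √(14904 × 2576) = 1304 / 6196.1846 ≈ 0.210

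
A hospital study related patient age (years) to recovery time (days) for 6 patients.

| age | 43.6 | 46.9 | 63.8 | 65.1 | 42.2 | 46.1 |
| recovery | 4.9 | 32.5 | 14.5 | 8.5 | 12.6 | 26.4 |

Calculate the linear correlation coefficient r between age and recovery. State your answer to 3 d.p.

n = 6, Σx = 307.7, Σy = 99.4, Σx² = 16315.07, Σy² = 2218.48, Σxy = 4965.1
nΣxy − ΣxΣy = 29790.6 − 30585.38 = -794.78
nΣx² − (Σx)² = 97890.42 − 94679.29 = 3211.13; nΣy² − (Σy)² = 13310.88 − 9880.36 = 3430.52
r = -794.78 / √(3211.13 × 3430.52) = -794.78 / 3319.0128 ≈ -0.239

-0.239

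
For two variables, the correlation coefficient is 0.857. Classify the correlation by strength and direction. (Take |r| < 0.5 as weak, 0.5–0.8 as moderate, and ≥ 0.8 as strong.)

strong positive

r = 0.857 > 0 so the relationship is positive.
|r| = 0.857, which falls in the strong range.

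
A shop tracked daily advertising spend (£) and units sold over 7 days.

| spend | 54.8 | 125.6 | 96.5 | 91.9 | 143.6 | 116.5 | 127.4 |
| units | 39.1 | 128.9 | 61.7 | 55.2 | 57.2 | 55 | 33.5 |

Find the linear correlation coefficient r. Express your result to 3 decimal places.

n = 7, Σx = 756.3, Σy = 430.6, Σx² = 86960.23, Σy² = 32417.04, Σxy = 48248.77
nΣxy − ΣxΣy = 337741.39 − 325662.78 = 12078.61
nΣx² − (Σx)² = 608721.61 − 571989.69 = 36731.92; nΣy² − (Σy)² = 226919.28 − 185416.36 = 41502.92
r = 12078.61 / √(36731.92 × 41502.92) = 12078.61 / 39044.6147 ≈ 0.309

0.309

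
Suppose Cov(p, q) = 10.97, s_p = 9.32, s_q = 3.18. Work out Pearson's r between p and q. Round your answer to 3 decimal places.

r = Cov(p,q) / (s_p · s_q) = 10.97 / (9.32 × 3.18)
  = 10.97 / 29.6376 ≈ 0.370

0.370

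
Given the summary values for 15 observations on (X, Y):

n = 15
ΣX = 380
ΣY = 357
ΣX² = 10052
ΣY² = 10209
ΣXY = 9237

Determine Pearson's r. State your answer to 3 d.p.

0.226

r = (nΣXY − ΣXΣY) / √[(nΣX² − (ΣX)²)(nΣY² − (ΣY)²)]
Numerator: 15×9237 − 380×357 = 2895
Denominator: √[(150780 − 144400)(153135 − 127449)] = √[6380 × 25686] = 12801.4327
r = 2895 / 12801.4327 ≈ 0.226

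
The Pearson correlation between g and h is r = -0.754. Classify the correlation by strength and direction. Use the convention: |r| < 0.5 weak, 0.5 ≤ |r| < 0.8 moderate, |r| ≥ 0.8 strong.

r = -0.754 < 0 so the relationship is negative.
|r| = 0.754, which falls in the moderate range.

moderate negative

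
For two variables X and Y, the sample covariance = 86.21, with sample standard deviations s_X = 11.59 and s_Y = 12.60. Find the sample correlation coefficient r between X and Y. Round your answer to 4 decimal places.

r = Cov(X,Y) / (s_X · s_Y) = 86.21 / (11.59 × 12.60)
  = 86.21 / 146.0340 ≈ 0.5903

0.5903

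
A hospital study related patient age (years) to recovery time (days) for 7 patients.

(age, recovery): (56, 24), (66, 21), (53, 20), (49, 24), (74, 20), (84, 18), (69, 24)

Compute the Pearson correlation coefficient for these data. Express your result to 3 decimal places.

n = 7, Σx = 451, Σy = 151, Σx² = 29995, Σy² = 3293, Σxy = 9614
nΣxy − ΣxΣy = 67298 − 68101 = -803
nΣx² − (Σx)² = 209965 − 203401 = 6564; nΣy² − (Σy)² = 23051 − 22801 = 250
r = -803 / √(6564 × 250) = -803 / 1281.0152 ≈ -0.627

-0.627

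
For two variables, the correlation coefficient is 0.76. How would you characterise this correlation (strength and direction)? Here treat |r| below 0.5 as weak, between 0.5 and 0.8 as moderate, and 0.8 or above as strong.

r = 0.76 > 0 so the relationship is positive.
|r| = 0.76, which falls in the moderate range.

moderate positive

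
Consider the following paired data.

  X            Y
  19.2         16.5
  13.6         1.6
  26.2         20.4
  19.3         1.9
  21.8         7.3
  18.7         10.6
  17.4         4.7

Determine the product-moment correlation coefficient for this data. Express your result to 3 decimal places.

n = 7, ΣX = 136.2, ΣY = 63, ΣX² = 2740.22, ΣY² = 882.32, ΣXY = 1348.85
nΣXY − ΣXΣY = 9441.95 − 8580.6 = 861.35
nΣX² − (ΣX)² = 19181.54 − 18550.44 = 631.1; nΣY² − (ΣY)² = 6176.24 − 3969 = 2207.24
r = 861.35 / √(631.1 × 2207.24) = 861.35 / 1180.2496 ≈ 0.730

0.730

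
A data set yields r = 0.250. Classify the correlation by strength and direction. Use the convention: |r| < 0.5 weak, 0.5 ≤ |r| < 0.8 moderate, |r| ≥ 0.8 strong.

r = 0.250 > 0 so the relationship is positive.
|r| = 0.250, which falls in the weak range.

weak positive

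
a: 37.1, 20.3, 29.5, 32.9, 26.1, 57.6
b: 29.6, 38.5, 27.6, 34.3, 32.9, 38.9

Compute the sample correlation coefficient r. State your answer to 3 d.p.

0.261

n = 6, Σa = 203.5, Σb = 201.8, Σa² = 7740.13, Σb² = 6892.28, Σab = 6921.71
nΣab − ΣaΣb = 41530.26 − 41066.3 = 463.96
nΣa² − (Σa)² = 46440.78 − 41412.25 = 5028.53; nΣb² − (Σb)² = 41353.68 − 40723.24 = 630.44
r = 463.96 / √(5028.53 × 630.44) = 463.96 / 1780.5017 ≈ 0.261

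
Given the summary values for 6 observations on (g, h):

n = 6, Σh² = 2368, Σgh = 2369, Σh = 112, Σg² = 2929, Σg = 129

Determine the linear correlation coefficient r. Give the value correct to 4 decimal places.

-0.1878

r = (nΣgh − ΣgΣh) / √[(nΣg² − (Σg)²)(nΣh² − (Σh)²)]
Numerator: 6×2369 − 129×112 = -234
Denominator: √[(17574 − 16641)(14208 − 12544)] = √[933 × 1664] = 1245.9984
r = -234 / 1245.9984 ≈ -0.1878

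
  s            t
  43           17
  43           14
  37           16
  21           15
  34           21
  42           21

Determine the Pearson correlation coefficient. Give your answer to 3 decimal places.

n = 6, Σs = 220, Σt = 104, Σs² = 8428, Σt² = 1848, Σst = 3836
nΣst − ΣsΣt = 23016 − 22880 = 136
nΣs² − (Σs)² = 50568 − 48400 = 2168; nΣt² − (Σt)² = 11088 − 10816 = 272
r = 136 / √(2168 × 272) = 136 / 767.9167 ≈ 0.177

0.177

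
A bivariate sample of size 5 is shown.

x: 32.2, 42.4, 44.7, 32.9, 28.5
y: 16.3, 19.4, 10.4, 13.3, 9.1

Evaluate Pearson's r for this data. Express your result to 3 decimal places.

n = 5, Σx = 180.7, Σy = 68.5, Σx² = 6727.35, Σy² = 1009.91, Σxy = 2509.22
nΣxy − ΣxΣy = 12546.1 − 12377.95 = 168.15
nΣx² − (Σx)² = 33636.75 − 32652.49 = 984.26; nΣy² − (Σy)² = 5049.55 − 4692.25 = 357.3
r = 168.15 / √(984.26 × 357.3) = 168.15 / 593.0228 ≈ 0.284

0.284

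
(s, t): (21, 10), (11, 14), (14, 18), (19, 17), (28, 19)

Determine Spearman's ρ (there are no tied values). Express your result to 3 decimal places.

0.300

Rank s: 4, 1, 2, 3, 5
Rank t: 1, 2, 4, 3, 5
d = rank(s) − rank(t): 3, -1, -2, 0, 0; Σd² = 14
ρ = 1 − 6Σd² / [n(n²−1)] = 1 − 6×14 / (5×24) = 1 − 84/120 ≈ 0.300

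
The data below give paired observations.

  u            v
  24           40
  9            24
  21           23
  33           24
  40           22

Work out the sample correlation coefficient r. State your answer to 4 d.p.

-0.1322

n = 5, Σu = 127, Σv = 133, Σu² = 3787, Σv² = 3765, Σuv = 3331
nΣuv − ΣuΣv = 16655 − 16891 = -236
nΣu² − (Σu)² = 18935 − 16129 = 2806; nΣv² − (Σv)² = 18825 − 17689 = 1136
r = -236 / √(2806 × 1136) = -236 / 1785.3896 ≈ -0.1322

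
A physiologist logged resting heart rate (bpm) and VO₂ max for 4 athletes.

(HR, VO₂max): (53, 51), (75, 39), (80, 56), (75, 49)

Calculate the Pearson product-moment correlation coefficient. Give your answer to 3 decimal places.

-0.051

n = 4, Σx = 283, Σy = 195, Σx² = 20459, Σy² = 9659, Σxy = 13783
nΣxy − ΣxΣy = 55132 − 55185 = -53
nΣx² − (Σx)² = 81836 − 80089 = 1747; nΣy² − (Σy)² = 38636 − 38025 = 611
r = -53 / √(1747 × 611) = -53 / 1033.1587 ≈ -0.051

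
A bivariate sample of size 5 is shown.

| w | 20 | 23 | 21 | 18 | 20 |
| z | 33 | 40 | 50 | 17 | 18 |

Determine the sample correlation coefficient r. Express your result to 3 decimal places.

0.704

n = 5, Σw = 102, Σz = 158, Σw² = 2094, Σz² = 5802, Σwz = 3296
nΣwz − ΣwΣz = 16480 − 16116 = 364
nΣw² − (Σw)² = 10470 − 10404 = 66; nΣz² − (Σz)² = 29010 − 24964 = 4046
r = 364 / √(66 × 4046) = 364 / 516.7553 ≈ 0.704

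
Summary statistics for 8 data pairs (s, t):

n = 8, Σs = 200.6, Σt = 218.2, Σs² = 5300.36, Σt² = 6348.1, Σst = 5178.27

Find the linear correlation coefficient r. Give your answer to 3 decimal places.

-0.895

r = (nΣst − ΣsΣt) / √[(nΣs² − (Σs)²)(nΣt² − (Σt)²)]
Numerator: 8×5178.27 − 200.6×218.2 = -2344.76
Denominator: √[(42402.88 − 40240.36)(50784.8 − 47611.24)] = √[2162.52 × 3173.56] = 2619.7112
r = -2344.76 / 2619.7112 ≈ -0.895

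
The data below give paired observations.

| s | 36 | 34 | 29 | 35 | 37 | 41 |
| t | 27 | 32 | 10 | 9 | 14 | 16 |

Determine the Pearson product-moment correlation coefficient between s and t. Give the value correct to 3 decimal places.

n = 6, Σs = 212, Σt = 108, Σs² = 7568, Σt² = 2386, Σst = 3839
nΣst − ΣsΣt = 23034 − 22896 = 138
nΣs² − (Σs)² = 45408 − 44944 = 464; nΣt² − (Σt)² = 14316 − 11664 = 2652
r = 138 / √(464 × 2652) = 138 / 1109.2917 ≈ 0.124

0.124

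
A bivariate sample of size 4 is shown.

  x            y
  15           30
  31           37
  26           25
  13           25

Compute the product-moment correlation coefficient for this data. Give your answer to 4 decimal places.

0.5815

n = 4, Σx = 85, Σy = 117, Σx² = 2031, Σy² = 3519, Σxy = 2572
nΣxy − ΣxΣy = 10288 − 9945 = 343
nΣx² − (Σx)² = 8124 − 7225 = 899; nΣy² − (Σy)² = 14076 − 13689 = 387
r = 343 / √(899 × 387) = 343 / 589.8415 ≈ 0.5815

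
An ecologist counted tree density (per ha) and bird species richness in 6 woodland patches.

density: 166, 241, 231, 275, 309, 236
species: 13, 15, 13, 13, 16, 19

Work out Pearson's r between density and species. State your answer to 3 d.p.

n = 6, Σx = 1458, Σy = 89, Σx² = 365800, Σy² = 1349, Σxy = 21779
nΣxy − ΣxΣy = 130674 − 129762 = 912
nΣx² − (Σx)² = 2194800 − 2125764 = 69036; nΣy² − (Σy)² = 8094 − 7921 = 173
r = 912 / √(69036 × 173) = 912 / 3455.8976 ≈ 0.264

0.264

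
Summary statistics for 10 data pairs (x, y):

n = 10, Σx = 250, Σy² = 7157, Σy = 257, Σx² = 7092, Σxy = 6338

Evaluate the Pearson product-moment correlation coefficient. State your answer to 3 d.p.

r = (nΣxy − ΣxΣy) / √[(nΣx² − (Σx)²)(nΣy² − (Σy)²)]
Numerator: 10×6338 − 250×257 = -870
Denominator: √[(70920 − 62500)(71570 − 66049)] = √[8420 × 5521] = 6818.1244
r = -870 / 6818.1244 ≈ -0.128

-0.128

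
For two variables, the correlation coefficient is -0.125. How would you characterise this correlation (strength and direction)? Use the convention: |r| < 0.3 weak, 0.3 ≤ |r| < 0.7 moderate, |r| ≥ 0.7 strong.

weak negative

r = -0.125 < 0 so the relationship is negative.
|r| = 0.125, which falls in the weak range.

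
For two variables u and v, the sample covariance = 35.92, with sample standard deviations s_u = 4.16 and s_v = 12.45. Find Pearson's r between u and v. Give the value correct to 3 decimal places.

0.694

r = Cov(u,v) / (s_u · s_v) = 35.92 / (4.16 × 12.45)
  = 35.92 / 51.7920 ≈ 0.694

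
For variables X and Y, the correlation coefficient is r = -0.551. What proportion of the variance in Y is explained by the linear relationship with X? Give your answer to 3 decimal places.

0.304

r² = (-0.551)² = 0.304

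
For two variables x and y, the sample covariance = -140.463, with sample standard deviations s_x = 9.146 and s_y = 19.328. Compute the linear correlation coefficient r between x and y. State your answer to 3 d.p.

r = Cov(x,y) / (s_x · s_y) = -140.463 / (9.146 × 19.328)
  = -140.463 / 176.7739 ≈ -0.795

-0.795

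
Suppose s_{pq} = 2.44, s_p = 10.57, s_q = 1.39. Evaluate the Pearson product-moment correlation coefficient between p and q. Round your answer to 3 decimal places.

0.166

r = Cov(p,q) / (s_p · s_q) = 2.44 / (10.57 × 1.39)
  = 2.44 / 14.6923 ≈ 0.166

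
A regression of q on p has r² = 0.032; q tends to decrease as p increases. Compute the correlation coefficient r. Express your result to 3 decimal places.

|r| = √0.032 = 0.179
The association is negative, so r = −0.179.

-0.179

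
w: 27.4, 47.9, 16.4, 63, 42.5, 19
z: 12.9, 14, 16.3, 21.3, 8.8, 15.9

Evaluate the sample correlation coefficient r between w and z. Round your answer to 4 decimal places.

n = 6, Σw = 216.2, Σz = 89.2, Σw² = 9450.38, Σz² = 1412.04, Σwz = 3309.38
nΣwz − ΣwΣz = 19856.28 − 19285.04 = 571.24
nΣw² − (Σw)² = 56702.28 − 46742.44 = 9959.84; nΣz² − (Σz)² = 8472.24 − 7956.64 = 515.6
r = 571.24 / √(9959.84 × 515.6) = 571.24 / 2266.1186 ≈ 0.2521

0.2521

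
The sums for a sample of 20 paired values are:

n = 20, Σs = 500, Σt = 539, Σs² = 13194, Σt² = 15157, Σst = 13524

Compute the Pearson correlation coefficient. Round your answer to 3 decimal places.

r = (nΣst − ΣsΣt) / √[(nΣs² − (Σs)²)(nΣt² − (Σt)²)]
Numerator: 20×13524 − 500×539 = 980
Denominator: √[(263880 − 250000)(303140 − 290521)] = √[13880 × 12619] = 13234.4898
r = 980 / 13234.4898 ≈ 0.074

0.074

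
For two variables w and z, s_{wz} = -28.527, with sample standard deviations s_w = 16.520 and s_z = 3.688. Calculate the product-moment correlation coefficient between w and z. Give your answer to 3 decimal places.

r = Cov(w,z) / (s_w · s_z) = -28.527 / (16.520 × 3.688)
  = -28.527 / 60.9258 ≈ -0.468

-0.468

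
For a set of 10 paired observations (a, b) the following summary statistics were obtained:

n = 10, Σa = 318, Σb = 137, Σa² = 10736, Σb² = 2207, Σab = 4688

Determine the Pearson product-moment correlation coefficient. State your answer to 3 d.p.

r = (nΣab − ΣaΣb) / √[(nΣa² − (Σa)²)(nΣb² − (Σb)²)]
Numerator: 10×4688 − 318×137 = 3314
Denominator: √[(107360 − 101124)(22070 − 18769)] = √[6236 × 3301] = 4537.0735
r = 3314 / 4537.0735 ≈ 0.730

0.730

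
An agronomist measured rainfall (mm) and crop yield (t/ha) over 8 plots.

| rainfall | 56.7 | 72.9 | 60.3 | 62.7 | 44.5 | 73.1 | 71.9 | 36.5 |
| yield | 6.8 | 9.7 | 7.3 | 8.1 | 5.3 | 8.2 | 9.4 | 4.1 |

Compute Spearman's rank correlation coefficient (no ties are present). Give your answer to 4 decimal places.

0.9286

Rank rainfall: 3, 7, 4, 5, 2, 8, 6, 1
Rank yield: 3, 8, 4, 5, 2, 6, 7, 1
d = rank(rainfall) − rank(yield): 0, -1, 0, 0, 0, 2, -1, 0; Σd² = 6
ρ = 1 − 6Σd² / [n(n²−1)] = 1 − 6×6 / (8×63) = 1 − 36/504 ≈ 0.9286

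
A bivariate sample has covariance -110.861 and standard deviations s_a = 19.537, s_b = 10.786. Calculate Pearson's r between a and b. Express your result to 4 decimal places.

-0.5261

r = Cov(a,b) / (s_a · s_b) = -110.861 / (19.537 × 10.786)
  = -110.861 / 210.7261 ≈ -0.5261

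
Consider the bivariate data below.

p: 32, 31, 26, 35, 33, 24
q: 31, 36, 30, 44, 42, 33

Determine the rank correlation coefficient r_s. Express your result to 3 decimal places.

Rank p: 4, 3, 2, 6, 5, 1
Rank q: 2, 4, 1, 6, 5, 3
d = rank(p) − rank(q): 2, -1, 1, 0, 0, -2; Σd² = 10
ρ = 1 − 6Σd² / [n(n²−1)] = 1 − 6×10 / (6×35) = 1 − 60/210 ≈ 0.714

0.714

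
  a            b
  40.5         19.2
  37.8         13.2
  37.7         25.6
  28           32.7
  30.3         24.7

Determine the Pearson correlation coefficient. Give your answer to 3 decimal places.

n = 5, Σa = 174.3, Σb = 115.4, Σa² = 6192.47, Σb² = 2877.62, Σab = 3905.69
nΣab − ΣaΣb = 19528.45 − 20114.22 = -585.77
nΣa² − (Σa)² = 30962.35 − 30380.49 = 581.86; nΣb² − (Σb)² = 14388.1 − 13317.16 = 1070.94
r = -585.77 / √(581.86 × 1070.94) = -585.77 / 789.3904 ≈ -0.742

-0.742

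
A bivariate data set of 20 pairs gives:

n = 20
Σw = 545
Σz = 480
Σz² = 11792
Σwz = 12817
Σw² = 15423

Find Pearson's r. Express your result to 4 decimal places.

-0.6669

r = (nΣwz − ΣwΣz) / √[(nΣw² − (Σw)²)(nΣz² − (Σz)²)]
Numerator: 20×12817 − 545×480 = -5260
Denominator: √[(308460 − 297025)(235840 − 230400)] = √[11435 × 5440] = 7887.1034
r = -5260 / 7887.1034 ≈ -0.6669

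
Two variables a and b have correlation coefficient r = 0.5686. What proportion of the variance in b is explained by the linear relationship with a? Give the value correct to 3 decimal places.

r² = (0.5686)² = 0.323

0.323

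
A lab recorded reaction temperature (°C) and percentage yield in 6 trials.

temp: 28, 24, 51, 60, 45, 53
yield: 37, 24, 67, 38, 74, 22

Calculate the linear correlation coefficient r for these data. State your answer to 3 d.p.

n = 6, Σx = 261, Σy = 262, Σx² = 12395, Σy² = 13838, Σxy = 11805
nΣxy − ΣxΣy = 70830 − 68382 = 2448
nΣx² − (Σx)² = 74370 − 68121 = 6249; nΣy² − (Σy)² = 83028 − 68644 = 14384
r = 2448 / √(6249 × 14384) = 2448 / 9480.8025 ≈ 0.258

0.258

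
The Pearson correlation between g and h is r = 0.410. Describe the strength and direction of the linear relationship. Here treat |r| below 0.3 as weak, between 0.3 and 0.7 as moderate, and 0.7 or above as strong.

moderate positive

r = 0.410 > 0 so the relationship is positive.
|r| = 0.410, which falls in the moderate range.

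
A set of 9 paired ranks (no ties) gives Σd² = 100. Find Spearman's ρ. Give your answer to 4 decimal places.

0.1667

ρ = 1 − 6Σd² / [n(n²−1)] = 1 − 6×100 / (9×80)
  = 1 − 600/720 = 1 − 0.83333 ≈ 0.1667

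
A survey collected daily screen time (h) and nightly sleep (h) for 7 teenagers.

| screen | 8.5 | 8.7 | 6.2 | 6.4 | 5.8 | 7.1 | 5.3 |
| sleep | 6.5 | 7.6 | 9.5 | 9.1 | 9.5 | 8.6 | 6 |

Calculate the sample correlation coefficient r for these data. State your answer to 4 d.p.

n = 7, Σx = 48, Σy = 56.8, Σx² = 339.48, Σy² = 473.28, Σxy = 386.47
nΣxy − ΣxΣy = 2705.29 − 2726.4 = -21.11
nΣx² − (Σx)² = 2376.36 − 2304 = 72.36; nΣy² − (Σy)² = 3312.96 − 3226.24 = 86.72
r = -21.11 / √(72.36 × 86.72) = -21.11 / 79.2153 ≈ -0.2665

-0.2665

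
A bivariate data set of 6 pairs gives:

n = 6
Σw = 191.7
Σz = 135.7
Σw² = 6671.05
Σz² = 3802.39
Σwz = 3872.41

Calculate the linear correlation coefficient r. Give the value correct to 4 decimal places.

r = (nΣwz − ΣwΣz) / √[(nΣw² − (Σw)²)(nΣz² − (Σz)²)]
Numerator: 6×3872.41 − 191.7×135.7 = -2779.23
Denominator: √[(40026.3 − 36748.89)(22814.34 − 18414.49)] = √[3277.41 × 4399.85] = 3797.3823
r = -2779.23 / 3797.3823 ≈ -0.7319

-0.7319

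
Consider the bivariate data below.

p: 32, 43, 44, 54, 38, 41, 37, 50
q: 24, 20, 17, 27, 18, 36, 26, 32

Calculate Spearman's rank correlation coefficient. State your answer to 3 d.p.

0.190

Rank p: 1, 5, 6, 8, 3, 4, 2, 7
Rank q: 4, 3, 1, 6, 2, 8, 5, 7
d = rank(p) − rank(q): -3, 2, 5, 2, 1, -4, -3, 0; Σd² = 68
ρ = 1 − 6Σd² / [n(n²−1)] = 1 − 6×68 / (8×63) = 1 − 408/504 ≈ 0.190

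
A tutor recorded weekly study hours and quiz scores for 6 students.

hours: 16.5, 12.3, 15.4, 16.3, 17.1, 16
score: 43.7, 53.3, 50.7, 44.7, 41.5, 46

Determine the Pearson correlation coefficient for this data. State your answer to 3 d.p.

-0.908

n = 6, Σx = 93.6, Σy = 279.9, Σx² = 1474.8, Σy² = 13157.41, Σxy = 4331.68
nΣxy − ΣxΣy = 25990.08 − 26198.64 = -208.56
nΣx² − (Σx)² = 8848.8 − 8760.96 = 87.84; nΣy² − (Σy)² = 78944.46 − 78344.01 = 600.45
r = -208.56 / √(87.84 × 600.45) = -208.56 / 229.6596 ≈ -0.908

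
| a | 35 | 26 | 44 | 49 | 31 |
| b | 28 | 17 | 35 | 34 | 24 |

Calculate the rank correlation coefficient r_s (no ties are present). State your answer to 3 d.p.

0.900

Rank a: 3, 1, 4, 5, 2
Rank b: 3, 1, 5, 4, 2
d = rank(a) − rank(b): 0, 0, -1, 1, 0; Σd² = 2
ρ = 1 − 6Σd² / [n(n²−1)] = 1 − 6×2 / (5×24) = 1 − 12/120 ≈ 0.900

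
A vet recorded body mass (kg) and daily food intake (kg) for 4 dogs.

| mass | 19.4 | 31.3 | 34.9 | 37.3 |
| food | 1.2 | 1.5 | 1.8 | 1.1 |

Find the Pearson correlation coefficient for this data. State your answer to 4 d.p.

n = 4, Σx = 122.9, Σy = 5.6, Σx² = 3965.35, Σy² = 8.14, Σxy = 174.08
nΣxy − ΣxΣy = 696.32 − 688.24 = 8.08
nΣx² − (Σx)² = 15861.4 − 15104.41 = 756.99; nΣy² − (Σy)² = 32.56 − 31.36 = 1.2
r = 8.08 / √(756.99 × 1.2) = 8.08 / 30.1395 ≈ 0.2681

0.2681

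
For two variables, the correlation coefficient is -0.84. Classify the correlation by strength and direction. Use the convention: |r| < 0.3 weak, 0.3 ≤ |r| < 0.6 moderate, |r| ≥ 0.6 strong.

r = -0.84 < 0 so the relationship is negative.
|r| = 0.84, which falls in the strong range.

strong negative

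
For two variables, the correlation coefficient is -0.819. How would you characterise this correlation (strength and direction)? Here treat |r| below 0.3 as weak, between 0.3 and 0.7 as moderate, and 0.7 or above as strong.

r = -0.819 < 0 so the relationship is negative.
|r| = 0.819, which falls in the strong range.

strong negative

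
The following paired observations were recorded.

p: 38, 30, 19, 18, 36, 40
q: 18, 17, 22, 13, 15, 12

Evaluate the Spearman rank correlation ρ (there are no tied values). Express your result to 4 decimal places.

-0.2571

Rank p: 5, 3, 2, 1, 4, 6
Rank q: 5, 4, 6, 2, 3, 1
d = rank(p) − rank(q): 0, -1, -4, -1, 1, 5; Σd² = 44
ρ = 1 − 6Σd² / [n(n²−1)] = 1 − 6×44 / (6×35) = 1 − 264/210 ≈ -0.2571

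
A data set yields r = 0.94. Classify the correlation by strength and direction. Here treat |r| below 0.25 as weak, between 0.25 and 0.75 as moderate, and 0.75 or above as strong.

strong positive

r = 0.94 > 0 so the relationship is positive.
|r| = 0.94, which falls in the strong range.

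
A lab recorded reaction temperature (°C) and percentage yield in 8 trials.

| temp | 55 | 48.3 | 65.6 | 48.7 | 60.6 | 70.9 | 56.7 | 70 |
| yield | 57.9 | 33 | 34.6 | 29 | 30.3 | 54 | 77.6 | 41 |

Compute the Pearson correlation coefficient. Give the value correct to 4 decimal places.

0.1309

n = 8, Σx = 475.8, Σy = 357.4, Σx² = 28847, Σy² = 18016.42, Σxy = 21395.16
nΣxy − ΣxΣy = 171161.28 − 170050.92 = 1110.36
nΣx² − (Σx)² = 230776 − 226385.64 = 4390.36; nΣy² − (Σy)² = 144131.36 − 127734.76 = 16396.6
r = 1110.36 / √(4390.36 × 16396.6) = 1110.36 / 8484.5139 ≈ 0.1309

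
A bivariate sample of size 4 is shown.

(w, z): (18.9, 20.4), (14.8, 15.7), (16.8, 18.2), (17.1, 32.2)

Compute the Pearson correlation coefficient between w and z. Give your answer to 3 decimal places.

n = 4, Σw = 67.6, Σz = 86.5, Σw² = 1150.9, Σz² = 2030.73, Σwz = 1474.3
nΣwz − ΣwΣz = 5897.2 − 5847.4 = 49.8
nΣw² − (Σw)² = 4603.6 − 4569.76 = 33.84; nΣz² − (Σz)² = 8122.92 − 7482.25 = 640.67
r = 49.8 / √(33.84 × 640.67) = 49.8 / 147.2422 ≈ 0.338

0.338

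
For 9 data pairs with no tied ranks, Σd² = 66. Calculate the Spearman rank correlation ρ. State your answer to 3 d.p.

0.450

ρ = 1 − 6Σd² / [n(n²−1)] = 1 − 6×66 / (9×80)
  = 1 − 396/720 = 1 − 0.5500 ≈ 0.450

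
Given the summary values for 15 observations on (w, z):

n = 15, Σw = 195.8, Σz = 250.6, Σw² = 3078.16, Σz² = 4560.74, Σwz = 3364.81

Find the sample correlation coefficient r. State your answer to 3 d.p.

r = (nΣwz − ΣwΣz) / √[(nΣw² − (Σw)²)(nΣz² − (Σz)²)]
Numerator: 15×3364.81 − 195.8×250.6 = 1404.67
Denominator: √[(46172.4 − 38337.64)(68411.1 − 62800.36)] = √[7834.76 × 5610.74] = 6630.1434
r = 1404.67 / 6630.1434 ≈ 0.212

0.212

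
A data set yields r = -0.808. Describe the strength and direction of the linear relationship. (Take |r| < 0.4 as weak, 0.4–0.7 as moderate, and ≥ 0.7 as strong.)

strong negative

r = -0.808 < 0 so the relationship is negative.
|r| = 0.808, which falls in the strong range.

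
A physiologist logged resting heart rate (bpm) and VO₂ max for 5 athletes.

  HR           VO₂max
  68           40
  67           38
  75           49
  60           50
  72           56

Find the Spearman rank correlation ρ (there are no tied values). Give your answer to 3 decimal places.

0.200

Rank HR: 3, 2, 5, 1, 4
Rank VO₂max: 2, 1, 3, 4, 5
d = rank(HR) − rank(VO₂max): 1, 1, 2, -3, -1; Σd² = 16
ρ = 1 − 6Σd² / [n(n²−1)] = 1 − 6×16 / (5×24) = 1 − 96/120 ≈ 0.200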